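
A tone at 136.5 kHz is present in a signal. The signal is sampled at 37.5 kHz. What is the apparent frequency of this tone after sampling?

136.5 kHz mod fs = 24 kHz.
24 kHz > fs/2 = 18.75 kHz, folds to fs − 24 kHz = 13.5 kHz.

13.5 kHz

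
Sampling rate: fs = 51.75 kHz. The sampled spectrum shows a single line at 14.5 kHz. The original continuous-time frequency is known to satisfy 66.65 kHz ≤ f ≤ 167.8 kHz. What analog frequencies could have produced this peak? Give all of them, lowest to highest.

89 kHz, 118 kHz, 140.75 kHz

Frequencies that alias to 14.5 kHz are k·fs ± 14.5 kHz for integer k ≥ 0.
k=0: 14.5 kHz.
k=1: 37.25 kHz, 66.25 kHz.
k=2: 89 kHz, 118 kHz.
k=3: 140.75 kHz, 169.75 kHz.
k=4: 192.5 kHz, 221.5 kHz.
Within [66.65 kHz, 167.8 kHz]: 89 kHz, 118 kHz, 140.75 kHz.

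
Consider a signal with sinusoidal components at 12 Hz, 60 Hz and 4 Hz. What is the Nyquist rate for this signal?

Highest-frequency component: 60 Hz.
Nyquist rate = 2 × 60 Hz = 120 Hz.

120 Hz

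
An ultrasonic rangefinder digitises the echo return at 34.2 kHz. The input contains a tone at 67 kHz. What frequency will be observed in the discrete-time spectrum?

67 kHz mod fs = 32.8 kHz.
32.8 kHz > fs/2 = 17.1 kHz, folds to fs − 32.8 kHz = 1.4 kHz.

1.4 kHz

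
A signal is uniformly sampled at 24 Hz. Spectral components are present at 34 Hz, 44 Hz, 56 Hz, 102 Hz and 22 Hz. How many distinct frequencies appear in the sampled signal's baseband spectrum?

5

fs/2 = 12 Hz.
34 Hz mod fs = 10 Hz.
10 Hz ≤ fs/2 = 12 Hz, appears at 10 Hz.
44 Hz mod fs = 20 Hz.
20 Hz > fs/2 = 12 Hz, folds to fs − 20 Hz = 4 Hz.
56 Hz mod fs = 8 Hz.
8 Hz ≤ fs/2 = 12 Hz, appears at 8 Hz.
102 Hz mod fs = 6 Hz.
6 Hz ≤ fs/2 = 12 Hz, appears at 6 Hz.
22 Hz > fs/2 = 12 Hz, folds to fs − 22 Hz = 2 Hz.
Distinct values: {2 Hz, 4 Hz, 6 Hz, 8 Hz, 10 Hz} → 5.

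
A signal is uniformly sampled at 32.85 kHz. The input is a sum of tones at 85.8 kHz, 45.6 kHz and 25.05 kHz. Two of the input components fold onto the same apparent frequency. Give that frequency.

12.75 kHz

fs/2 = 16.425 kHz.
85.8 kHz mod fs = 20.1 kHz.
20.1 kHz > fs/2 = 16.425 kHz, folds to fs − 20.1 kHz = 12.75 kHz.
45.6 kHz mod fs = 12.75 kHz.
12.75 kHz ≤ fs/2 = 16.425 kHz, appears at 12.75 kHz.
25.05 kHz > fs/2 = 16.425 kHz, folds to fs − 25.05 kHz = 7.8 kHz.
45.6 kHz and 85.8 kHz both map to 12.75 kHz.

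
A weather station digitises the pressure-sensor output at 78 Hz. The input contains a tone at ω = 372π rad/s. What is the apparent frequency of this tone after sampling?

30 Hz

ω = 372π rad/s → f = ω/(2π) = 186 Hz.
186 Hz mod fs = 30 Hz.
30 Hz ≤ fs/2 = 39 Hz, appears at 30 Hz.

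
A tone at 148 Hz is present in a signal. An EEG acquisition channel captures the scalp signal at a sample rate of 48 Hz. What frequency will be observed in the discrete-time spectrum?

148 Hz mod fs = 4 Hz.
4 Hz ≤ fs/2 = 24 Hz, appears at 4 Hz.

4 Hz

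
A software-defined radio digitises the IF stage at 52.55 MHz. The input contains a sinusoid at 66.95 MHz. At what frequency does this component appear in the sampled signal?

66.95 MHz mod fs = 14.4 MHz.
14.4 MHz ≤ fs/2 = 26.275 MHz, appears at 14.4 MHz.

14.4 MHz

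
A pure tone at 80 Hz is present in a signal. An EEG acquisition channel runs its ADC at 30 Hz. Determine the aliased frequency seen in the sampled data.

80 Hz mod fs = 20 Hz.
20 Hz > fs/2 = 15 Hz, folds to fs − 20 Hz = 10 Hz.

10 Hz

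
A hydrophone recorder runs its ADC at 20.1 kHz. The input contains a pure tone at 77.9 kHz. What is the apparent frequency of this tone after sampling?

77.9 kHz mod fs = 17.6 kHz.
17.6 kHz > fs/2 = 10.05 kHz, folds to fs − 17.6 kHz = 2.5 kHz.

2.5 kHz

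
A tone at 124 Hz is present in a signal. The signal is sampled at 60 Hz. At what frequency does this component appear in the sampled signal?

4 Hz

124 Hz mod fs = 4 Hz.
4 Hz ≤ fs/2 = 30 Hz, appears at 4 Hz.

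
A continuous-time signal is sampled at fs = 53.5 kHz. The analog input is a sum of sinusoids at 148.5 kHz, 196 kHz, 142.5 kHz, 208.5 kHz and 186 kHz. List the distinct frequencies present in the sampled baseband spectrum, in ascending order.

5.5 kHz, 12 kHz, 18 kHz, 25.5 kHz

fs/2 = 26.75 kHz.
148.5 kHz mod fs = 41.5 kHz.
41.5 kHz > fs/2 = 26.75 kHz, folds to fs − 41.5 kHz = 12 kHz.
196 kHz mod fs = 35.5 kHz.
35.5 kHz > fs/2 = 26.75 kHz, folds to fs − 35.5 kHz = 18 kHz.
142.5 kHz mod fs = 35.5 kHz.
35.5 kHz > fs/2 = 26.75 kHz, folds to fs − 35.5 kHz = 18 kHz.
208.5 kHz mod fs = 48 kHz.
48 kHz > fs/2 = 26.75 kHz, folds to fs − 48 kHz = 5.5 kHz.
186 kHz mod fs = 25.5 kHz.
25.5 kHz ≤ fs/2 = 26.75 kHz, appears at 25.5 kHz.
Distinct values: {5.5 kHz, 12 kHz, 18 kHz, 25.5 kHz}.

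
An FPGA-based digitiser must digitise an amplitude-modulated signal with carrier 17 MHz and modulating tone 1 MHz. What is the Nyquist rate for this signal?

AM sidebands sit at fc ± fm = 16 MHz and 18 MHz.
Highest-frequency component: 18 MHz.
Nyquist rate = 2 × 18 MHz = 36 MHz.

36 MHz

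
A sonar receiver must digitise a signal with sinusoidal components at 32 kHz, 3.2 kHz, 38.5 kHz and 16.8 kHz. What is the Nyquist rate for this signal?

77 kHz

Highest-frequency component: 38.5 kHz.
Nyquist rate = 2 × 38.5 kHz = 77 kHz.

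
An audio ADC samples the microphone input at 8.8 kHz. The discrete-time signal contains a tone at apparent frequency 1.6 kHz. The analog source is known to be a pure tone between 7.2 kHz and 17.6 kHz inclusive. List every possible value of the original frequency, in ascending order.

7.2 kHz, 10.4 kHz, 16 kHz

Frequencies that alias to 1.6 kHz are k·fs ± 1.6 kHz for integer k ≥ 0.
k=0: 1.6 kHz.
k=1: 7.2 kHz, 10.4 kHz.
k=2: 16 kHz, 19.2 kHz.
k=3: 24.8 kHz, 28 kHz.
Within [7.2 kHz, 17.6 kHz]: 7.2 kHz, 10.4 kHz, 16 kHz.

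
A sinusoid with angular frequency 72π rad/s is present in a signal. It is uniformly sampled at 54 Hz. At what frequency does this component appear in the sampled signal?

18 Hz

ω = 72π rad/s → f = ω/(2π) = 36 Hz.
36 Hz > fs/2 = 27 Hz, folds to fs − 36 Hz = 18 Hz.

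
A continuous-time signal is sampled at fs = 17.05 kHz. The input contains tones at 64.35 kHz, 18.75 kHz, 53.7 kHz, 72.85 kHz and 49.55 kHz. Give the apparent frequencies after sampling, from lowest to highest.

1.6 kHz, 1.7 kHz, 2.55 kHz, 3.85 kHz, 4.65 kHz

fs/2 = 8.525 kHz.
64.35 kHz mod fs = 13.2 kHz.
13.2 kHz > fs/2 = 8.525 kHz, folds to fs − 13.2 kHz = 3.85 kHz.
18.75 kHz mod fs = 1.7 kHz.
1.7 kHz ≤ fs/2 = 8.525 kHz, appears at 1.7 kHz.
53.7 kHz mod fs = 2.55 kHz.
2.55 kHz ≤ fs/2 = 8.525 kHz, appears at 2.55 kHz.
72.85 kHz mod fs = 4.65 kHz.
4.65 kHz ≤ fs/2 = 8.525 kHz, appears at 4.65 kHz.
49.55 kHz mod fs = 15.45 kHz.
15.45 kHz > fs/2 = 8.525 kHz, folds to fs − 15.45 kHz = 1.6 kHz.
Distinct values: {1.6 kHz, 1.7 kHz, 2.55 kHz, 3.85 kHz, 4.65 kHz}.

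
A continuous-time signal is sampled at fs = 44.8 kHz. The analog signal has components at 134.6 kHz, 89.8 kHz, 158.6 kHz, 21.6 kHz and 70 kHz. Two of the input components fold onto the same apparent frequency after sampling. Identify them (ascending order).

89.8 kHz, 134.6 kHz

fs/2 = 22.4 kHz.
134.6 kHz mod fs = 0.2 kHz.
0.2 kHz ≤ fs/2 = 22.4 kHz, appears at 0.2 kHz.
89.8 kHz mod fs = 0.2 kHz.
0.2 kHz ≤ fs/2 = 22.4 kHz, appears at 0.2 kHz.
158.6 kHz mod fs = 24.2 kHz.
24.2 kHz > fs/2 = 22.4 kHz, folds to fs − 24.2 kHz = 20.6 kHz.
21.6 kHz ≤ fs/2 = 22.4 kHz, passes unchanged.
70 kHz mod fs = 25.2 kHz.
25.2 kHz > fs/2 = 22.4 kHz, folds to fs − 25.2 kHz = 19.6 kHz.
89.8 kHz and 134.6 kHz both map to 0.2 kHz.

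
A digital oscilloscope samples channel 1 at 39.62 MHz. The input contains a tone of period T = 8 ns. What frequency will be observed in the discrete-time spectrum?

T = 8 ns → f = 1/T = 125 MHz.
125 MHz mod fs = 6.14 MHz.
6.14 MHz ≤ fs/2 = 19.81 MHz, appears at 6.14 MHz.

6.14 MHz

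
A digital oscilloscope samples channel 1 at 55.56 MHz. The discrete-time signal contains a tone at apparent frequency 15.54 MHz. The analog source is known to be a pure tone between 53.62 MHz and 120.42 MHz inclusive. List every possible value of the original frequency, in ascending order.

Frequencies that alias to 15.54 MHz are k·fs ± 15.54 MHz for integer k ≥ 0.
k=0: 15.54 MHz.
k=1: 40.02 MHz, 71.1 MHz.
k=2: 95.58 MHz, 126.66 MHz.
k=3: 151.14 MHz, 182.22 MHz.
Within [53.62 MHz, 120.42 MHz]: 71.1 MHz, 95.58 MHz.

71.1 MHz, 95.58 MHz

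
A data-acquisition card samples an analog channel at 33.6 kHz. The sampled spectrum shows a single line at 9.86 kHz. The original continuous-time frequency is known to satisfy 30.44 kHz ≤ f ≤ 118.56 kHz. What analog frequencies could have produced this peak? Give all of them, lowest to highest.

Frequencies that alias to 9.86 kHz are k·fs ± 9.86 kHz for integer k ≥ 0.
k=0: 9.86 kHz.
k=1: 23.74 kHz, 43.46 kHz.
k=2: 57.34 kHz, 77.06 kHz.
k=3: 90.94 kHz, 110.66 kHz.
k=4: 124.54 kHz, 144.26 kHz.
Within [30.44 kHz, 118.56 kHz]: 43.46 kHz, 57.34 kHz, 77.06 kHz, 90.94 kHz, 110.66 kHz.

43.46 kHz, 57.34 kHz, 77.06 kHz, 90.94 kHz, 110.66 kHz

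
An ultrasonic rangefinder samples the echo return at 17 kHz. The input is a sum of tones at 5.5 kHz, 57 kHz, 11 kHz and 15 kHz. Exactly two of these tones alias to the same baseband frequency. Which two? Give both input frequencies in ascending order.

fs/2 = 8.5 kHz.
5.5 kHz ≤ fs/2 = 8.5 kHz, passes unchanged.
57 kHz mod fs = 6 kHz.
6 kHz ≤ fs/2 = 8.5 kHz, appears at 6 kHz.
11 kHz > fs/2 = 8.5 kHz, folds to fs − 11 kHz = 6 kHz.
15 kHz > fs/2 = 8.5 kHz, folds to fs − 15 kHz = 2 kHz.
11 kHz and 57 kHz both map to 6 kHz.

11 kHz, 57 kHz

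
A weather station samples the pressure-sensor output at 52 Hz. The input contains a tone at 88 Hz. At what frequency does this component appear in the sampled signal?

88 Hz mod fs = 36 Hz.
36 Hz > fs/2 = 26 Hz, folds to fs − 36 Hz = 16 Hz.

16 Hz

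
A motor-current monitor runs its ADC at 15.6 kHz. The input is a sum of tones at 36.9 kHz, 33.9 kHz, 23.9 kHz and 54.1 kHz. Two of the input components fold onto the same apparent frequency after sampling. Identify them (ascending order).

23.9 kHz, 54.1 kHz

fs/2 = 7.8 kHz.
36.9 kHz mod fs = 5.7 kHz.
5.7 kHz ≤ fs/2 = 7.8 kHz, appears at 5.7 kHz.
33.9 kHz mod fs = 2.7 kHz.
2.7 kHz ≤ fs/2 = 7.8 kHz, appears at 2.7 kHz.
23.9 kHz mod fs = 8.3 kHz.
8.3 kHz > fs/2 = 7.8 kHz, folds to fs − 8.3 kHz = 7.3 kHz.
54.1 kHz mod fs = 7.3 kHz.
7.3 kHz ≤ fs/2 = 7.8 kHz, appears at 7.3 kHz.
23.9 kHz and 54.1 kHz both map to 7.3 kHz.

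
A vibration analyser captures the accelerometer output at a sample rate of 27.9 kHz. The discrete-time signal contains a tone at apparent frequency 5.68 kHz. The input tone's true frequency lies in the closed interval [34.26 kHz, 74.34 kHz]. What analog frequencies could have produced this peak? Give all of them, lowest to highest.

50.12 kHz, 61.48 kHz

Frequencies that alias to 5.68 kHz are k·fs ± 5.68 kHz for integer k ≥ 0.
k=0: 5.68 kHz.
k=1: 22.22 kHz, 33.58 kHz.
k=2: 50.12 kHz, 61.48 kHz.
k=3: 78.02 kHz, 89.38 kHz.
Within [34.26 kHz, 74.34 kHz]: 50.12 kHz, 61.48 kHz.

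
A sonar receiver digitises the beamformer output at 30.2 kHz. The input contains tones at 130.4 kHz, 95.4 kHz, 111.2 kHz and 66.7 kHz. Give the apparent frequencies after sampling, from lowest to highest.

fs/2 = 15.1 kHz.
130.4 kHz mod fs = 9.6 kHz.
9.6 kHz ≤ fs/2 = 15.1 kHz, appears at 9.6 kHz.
95.4 kHz mod fs = 4.8 kHz.
4.8 kHz ≤ fs/2 = 15.1 kHz, appears at 4.8 kHz.
111.2 kHz mod fs = 20.6 kHz.
20.6 kHz > fs/2 = 15.1 kHz, folds to fs − 20.6 kHz = 9.6 kHz.
66.7 kHz mod fs = 6.3 kHz.
6.3 kHz ≤ fs/2 = 15.1 kHz, appears at 6.3 kHz.
Distinct values: {4.8 kHz, 6.3 kHz, 9.6 kHz}.

4.8 kHz, 6.3 kHz, 9.6 kHz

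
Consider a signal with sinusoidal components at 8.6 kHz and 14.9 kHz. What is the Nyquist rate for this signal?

29.8 kHz

Highest-frequency component: 14.9 kHz.
Nyquist rate = 2 × 14.9 kHz = 29.8 kHz.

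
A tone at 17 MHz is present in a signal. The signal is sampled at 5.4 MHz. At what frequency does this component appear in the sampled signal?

0.8 MHz

17 MHz mod fs = 0.8 MHz.
0.8 MHz ≤ fs/2 = 2.7 MHz, appears at 0.8 MHz.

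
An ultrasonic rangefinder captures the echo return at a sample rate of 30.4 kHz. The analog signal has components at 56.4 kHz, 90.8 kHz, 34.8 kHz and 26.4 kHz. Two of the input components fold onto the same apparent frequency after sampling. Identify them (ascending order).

34.8 kHz, 56.4 kHz

fs/2 = 15.2 kHz.
56.4 kHz mod fs = 26 kHz.
26 kHz > fs/2 = 15.2 kHz, folds to fs − 26 kHz = 4.4 kHz.
90.8 kHz mod fs = 30 kHz.
30 kHz > fs/2 = 15.2 kHz, folds to fs − 30 kHz = 0.4 kHz.
34.8 kHz mod fs = 4.4 kHz.
4.4 kHz ≤ fs/2 = 15.2 kHz, appears at 4.4 kHz.
26.4 kHz > fs/2 = 15.2 kHz, folds to fs − 26.4 kHz = 4 kHz.
34.8 kHz and 56.4 kHz both map to 4.4 kHz.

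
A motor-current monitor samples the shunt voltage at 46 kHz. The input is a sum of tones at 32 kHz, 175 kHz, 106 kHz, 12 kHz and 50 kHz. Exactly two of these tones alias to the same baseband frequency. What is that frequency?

14 kHz

fs/2 = 23 kHz.
32 kHz > fs/2 = 23 kHz, folds to fs − 32 kHz = 14 kHz.
175 kHz mod fs = 37 kHz.
37 kHz > fs/2 = 23 kHz, folds to fs − 37 kHz = 9 kHz.
106 kHz mod fs = 14 kHz.
14 kHz ≤ fs/2 = 23 kHz, appears at 14 kHz.
12 kHz ≤ fs/2 = 23 kHz, passes unchanged.
50 kHz mod fs = 4 kHz.
4 kHz ≤ fs/2 = 23 kHz, appears at 4 kHz.
32 kHz and 106 kHz both map to 14 kHz.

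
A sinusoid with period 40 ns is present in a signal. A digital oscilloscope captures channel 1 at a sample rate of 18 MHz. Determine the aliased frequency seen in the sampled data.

7 MHz

T = 40 ns → f = 1/T = 25 MHz.
25 MHz mod fs = 7 MHz.
7 MHz ≤ fs/2 = 9 MHz, appears at 7 MHz.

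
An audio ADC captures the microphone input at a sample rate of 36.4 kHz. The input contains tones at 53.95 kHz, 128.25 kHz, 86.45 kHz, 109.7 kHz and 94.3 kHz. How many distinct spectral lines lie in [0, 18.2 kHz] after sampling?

5

fs/2 = 18.2 kHz.
53.95 kHz mod fs = 17.55 kHz.
17.55 kHz ≤ fs/2 = 18.2 kHz, appears at 17.55 kHz.
128.25 kHz mod fs = 19.05 kHz.
19.05 kHz > fs/2 = 18.2 kHz, folds to fs − 19.05 kHz = 17.35 kHz.
86.45 kHz mod fs = 13.65 kHz.
13.65 kHz ≤ fs/2 = 18.2 kHz, appears at 13.65 kHz.
109.7 kHz mod fs = 0.5 kHz.
0.5 kHz ≤ fs/2 = 18.2 kHz, appears at 0.5 kHz.
94.3 kHz mod fs = 21.5 kHz.
21.5 kHz > fs/2 = 18.2 kHz, folds to fs − 21.5 kHz = 14.9 kHz.
Distinct values: {0.5 kHz, 13.65 kHz, 14.9 kHz, 17.35 kHz, 17.55 kHz} → 5.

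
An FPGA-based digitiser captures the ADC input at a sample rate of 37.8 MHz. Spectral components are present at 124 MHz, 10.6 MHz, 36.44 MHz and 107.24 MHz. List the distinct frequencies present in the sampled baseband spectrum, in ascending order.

fs/2 = 18.9 MHz.
124 MHz mod fs = 10.6 MHz.
10.6 MHz ≤ fs/2 = 18.9 MHz, appears at 10.6 MHz.
10.6 MHz ≤ fs/2 = 18.9 MHz, passes unchanged.
36.44 MHz > fs/2 = 18.9 MHz, folds to fs − 36.44 MHz = 1.36 MHz.
107.24 MHz mod fs = 31.64 MHz.
31.64 MHz > fs/2 = 18.9 MHz, folds to fs − 31.64 MHz = 6.16 MHz.
Distinct values: {1.36 MHz, 6.16 MHz, 10.6 MHz}.

1.36 MHz, 6.16 MHz, 10.6 MHz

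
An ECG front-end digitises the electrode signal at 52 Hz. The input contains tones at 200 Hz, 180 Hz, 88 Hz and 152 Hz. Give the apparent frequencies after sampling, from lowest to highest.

4 Hz, 8 Hz, 16 Hz, 24 Hz

fs/2 = 26 Hz.
200 Hz mod fs = 44 Hz.
44 Hz > fs/2 = 26 Hz, folds to fs − 44 Hz = 8 Hz.
180 Hz mod fs = 24 Hz.
24 Hz ≤ fs/2 = 26 Hz, appears at 24 Hz.
88 Hz mod fs = 36 Hz.
36 Hz > fs/2 = 26 Hz, folds to fs − 36 Hz = 16 Hz.
152 Hz mod fs = 48 Hz.
48 Hz > fs/2 = 26 Hz, folds to fs − 48 Hz = 4 Hz.
Distinct values: {4 Hz, 8 Hz, 16 Hz, 24 Hz}.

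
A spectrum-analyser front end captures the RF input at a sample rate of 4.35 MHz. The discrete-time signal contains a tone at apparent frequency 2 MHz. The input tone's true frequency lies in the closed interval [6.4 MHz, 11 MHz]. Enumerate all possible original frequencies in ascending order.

6.7 MHz, 10.7 MHz

Frequencies that alias to 2 MHz are k·fs ± 2 MHz for integer k ≥ 0.
k=0: 2 MHz.
k=1: 2.35 MHz, 6.35 MHz.
k=2: 6.7 MHz, 10.7 MHz.
k=3: 11.05 MHz, 15.05 MHz.
Within [6.4 MHz, 11 MHz]: 6.7 MHz, 10.7 MHz.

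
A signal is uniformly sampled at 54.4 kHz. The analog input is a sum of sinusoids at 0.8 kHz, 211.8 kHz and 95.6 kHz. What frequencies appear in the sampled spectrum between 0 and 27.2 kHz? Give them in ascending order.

fs/2 = 27.2 kHz.
0.8 kHz ≤ fs/2 = 27.2 kHz, passes unchanged.
211.8 kHz mod fs = 48.6 kHz.
48.6 kHz > fs/2 = 27.2 kHz, folds to fs − 48.6 kHz = 5.8 kHz.
95.6 kHz mod fs = 41.2 kHz.
41.2 kHz > fs/2 = 27.2 kHz, folds to fs − 41.2 kHz = 13.2 kHz.
Distinct values: {0.8 kHz, 5.8 kHz, 13.2 kHz}.

0.8 kHz, 5.8 kHz, 13.2 kHz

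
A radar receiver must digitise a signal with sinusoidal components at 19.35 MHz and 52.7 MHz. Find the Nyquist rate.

105.4 MHz

Highest-frequency component: 52.7 MHz.
Nyquist rate = 2 × 52.7 MHz = 105.4 MHz.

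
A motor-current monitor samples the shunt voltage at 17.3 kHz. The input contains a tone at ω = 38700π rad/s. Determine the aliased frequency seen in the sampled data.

ω = 38700π rad/s → f = ω/(2π) = 19350 Hz = 19.35 kHz.
19.35 kHz mod fs = 2.05 kHz.
2.05 kHz ≤ fs/2 = 8.65 kHz, appears at 2.05 kHz.

2.05 kHz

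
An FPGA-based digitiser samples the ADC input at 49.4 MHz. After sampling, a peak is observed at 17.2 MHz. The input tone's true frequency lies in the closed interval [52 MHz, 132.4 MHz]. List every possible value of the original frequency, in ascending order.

Frequencies that alias to 17.2 MHz are k·fs ± 17.2 MHz for integer k ≥ 0.
k=0: 17.2 MHz.
k=1: 32.2 MHz, 66.6 MHz.
k=2: 81.6 MHz, 116 MHz.
k=3: 131 MHz, 165.4 MHz.
k=4: 180.4 MHz, 214.8 MHz.
Within [52 MHz, 132.4 MHz]: 66.6 MHz, 81.6 MHz, 116 MHz, 131 MHz.

66.6 MHz, 81.6 MHz, 116 MHz, 131 MHz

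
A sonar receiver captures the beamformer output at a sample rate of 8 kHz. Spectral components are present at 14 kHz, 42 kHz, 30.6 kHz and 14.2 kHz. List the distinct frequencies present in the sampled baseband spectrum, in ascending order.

1.4 kHz, 1.8 kHz, 2 kHz

fs/2 = 4 kHz.
14 kHz mod fs = 6 kHz.
6 kHz > fs/2 = 4 kHz, folds to fs − 6 kHz = 2 kHz.
42 kHz mod fs = 2 kHz.
2 kHz ≤ fs/2 = 4 kHz, appears at 2 kHz.
30.6 kHz mod fs = 6.6 kHz.
6.6 kHz > fs/2 = 4 kHz, folds to fs − 6.6 kHz = 1.4 kHz.
14.2 kHz mod fs = 6.2 kHz.
6.2 kHz > fs/2 = 4 kHz, folds to fs − 6.2 kHz = 1.8 kHz.
Distinct values: {1.4 kHz, 1.8 kHz, 2 kHz}.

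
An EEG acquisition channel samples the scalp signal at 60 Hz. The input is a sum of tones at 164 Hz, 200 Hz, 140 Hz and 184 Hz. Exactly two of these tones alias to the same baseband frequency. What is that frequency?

20 Hz

fs/2 = 30 Hz.
164 Hz mod fs = 44 Hz.
44 Hz > fs/2 = 30 Hz, folds to fs − 44 Hz = 16 Hz.
200 Hz mod fs = 20 Hz.
20 Hz ≤ fs/2 = 30 Hz, appears at 20 Hz.
140 Hz mod fs = 20 Hz.
20 Hz ≤ fs/2 = 30 Hz, appears at 20 Hz.
184 Hz mod fs = 4 Hz.
4 Hz ≤ fs/2 = 30 Hz, appears at 4 Hz.
140 Hz and 200 Hz both map to 20 Hz.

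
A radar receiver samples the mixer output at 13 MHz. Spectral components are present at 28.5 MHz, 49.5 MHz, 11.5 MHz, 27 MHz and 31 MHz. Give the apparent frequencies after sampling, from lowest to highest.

1 MHz, 1.5 MHz, 2.5 MHz, 5 MHz

fs/2 = 6.5 MHz.
28.5 MHz mod fs = 2.5 MHz.
2.5 MHz ≤ fs/2 = 6.5 MHz, appears at 2.5 MHz.
49.5 MHz mod fs = 10.5 MHz.
10.5 MHz > fs/2 = 6.5 MHz, folds to fs − 10.5 MHz = 2.5 MHz.
11.5 MHz > fs/2 = 6.5 MHz, folds to fs − 11.5 MHz = 1.5 MHz.
27 MHz mod fs = 1 MHz.
1 MHz ≤ fs/2 = 6.5 MHz, appears at 1 MHz.
31 MHz mod fs = 5 MHz.
5 MHz ≤ fs/2 = 6.5 MHz, appears at 5 MHz.
Distinct values: {1 MHz, 1.5 MHz, 2.5 MHz, 5 MHz}.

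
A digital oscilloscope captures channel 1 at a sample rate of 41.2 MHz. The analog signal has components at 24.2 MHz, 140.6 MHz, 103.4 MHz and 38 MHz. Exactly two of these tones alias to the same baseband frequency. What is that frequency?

fs/2 = 20.6 MHz.
24.2 MHz > fs/2 = 20.6 MHz, folds to fs − 24.2 MHz = 17 MHz.
140.6 MHz mod fs = 17 MHz.
17 MHz ≤ fs/2 = 20.6 MHz, appears at 17 MHz.
103.4 MHz mod fs = 21 MHz.
21 MHz > fs/2 = 20.6 MHz, folds to fs − 21 MHz = 20.2 MHz.
38 MHz > fs/2 = 20.6 MHz, folds to fs − 38 MHz = 3.2 MHz.
24.2 MHz and 140.6 MHz both map to 17 MHz.

17 MHz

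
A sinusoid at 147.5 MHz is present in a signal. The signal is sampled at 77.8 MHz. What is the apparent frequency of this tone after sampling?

147.5 MHz mod fs = 69.7 MHz.
69.7 MHz > fs/2 = 38.9 MHz, folds to fs − 69.7 MHz = 8.1 MHz.

8.1 MHz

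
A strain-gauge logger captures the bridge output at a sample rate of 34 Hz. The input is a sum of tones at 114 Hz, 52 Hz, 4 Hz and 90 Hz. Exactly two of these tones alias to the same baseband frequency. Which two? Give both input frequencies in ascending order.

fs/2 = 17 Hz.
114 Hz mod fs = 12 Hz.
12 Hz ≤ fs/2 = 17 Hz, appears at 12 Hz.
52 Hz mod fs = 18 Hz.
18 Hz > fs/2 = 17 Hz, folds to fs − 18 Hz = 16 Hz.
4 Hz ≤ fs/2 = 17 Hz, passes unchanged.
90 Hz mod fs = 22 Hz.
22 Hz > fs/2 = 17 Hz, folds to fs − 22 Hz = 12 Hz.
90 Hz and 114 Hz both map to 12 Hz.

90 Hz, 114 Hz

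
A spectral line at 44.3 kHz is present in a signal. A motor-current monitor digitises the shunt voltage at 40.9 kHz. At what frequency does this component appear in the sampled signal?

3.4 kHz

44.3 kHz mod fs = 3.4 kHz.
3.4 kHz ≤ fs/2 = 20.45 kHz, appears at 3.4 kHz.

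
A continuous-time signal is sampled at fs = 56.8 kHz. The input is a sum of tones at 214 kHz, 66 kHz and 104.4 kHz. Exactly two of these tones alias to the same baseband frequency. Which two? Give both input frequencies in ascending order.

66 kHz, 104.4 kHz

fs/2 = 28.4 kHz.
214 kHz mod fs = 43.6 kHz.
43.6 kHz > fs/2 = 28.4 kHz, folds to fs − 43.6 kHz = 13.2 kHz.
66 kHz mod fs = 9.2 kHz.
9.2 kHz ≤ fs/2 = 28.4 kHz, appears at 9.2 kHz.
104.4 kHz mod fs = 47.6 kHz.
47.6 kHz > fs/2 = 28.4 kHz, folds to fs − 47.6 kHz = 9.2 kHz.
66 kHz and 104.4 kHz both map to 9.2 kHz.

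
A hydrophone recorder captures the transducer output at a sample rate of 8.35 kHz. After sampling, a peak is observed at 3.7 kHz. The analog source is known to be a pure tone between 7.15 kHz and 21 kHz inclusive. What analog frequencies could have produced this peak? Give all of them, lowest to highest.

Frequencies that alias to 3.7 kHz are k·fs ± 3.7 kHz for integer k ≥ 0.
k=0: 3.7 kHz.
k=1: 4.65 kHz, 12.05 kHz.
k=2: 13 kHz, 20.4 kHz.
k=3: 21.35 kHz, 28.75 kHz.
Within [7.15 kHz, 21 kHz]: 12.05 kHz, 13 kHz, 20.4 kHz.

12.05 kHz, 13 kHz, 20.4 kHz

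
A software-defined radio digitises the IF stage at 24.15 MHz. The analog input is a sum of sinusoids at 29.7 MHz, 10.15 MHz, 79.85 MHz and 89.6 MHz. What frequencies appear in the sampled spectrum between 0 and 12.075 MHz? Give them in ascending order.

5.55 MHz, 7 MHz, 7.4 MHz, 10.15 MHz

fs/2 = 12.075 MHz.
29.7 MHz mod fs = 5.55 MHz.
5.55 MHz ≤ fs/2 = 12.075 MHz, appears at 5.55 MHz.
10.15 MHz ≤ fs/2 = 12.075 MHz, passes unchanged.
79.85 MHz mod fs = 7.4 MHz.
7.4 MHz ≤ fs/2 = 12.075 MHz, appears at 7.4 MHz.
89.6 MHz mod fs = 17.15 MHz.
17.15 MHz > fs/2 = 12.075 MHz, folds to fs − 17.15 MHz = 7 MHz.
Distinct values: {5.55 MHz, 7 MHz, 7.4 MHz, 10.15 MHz}.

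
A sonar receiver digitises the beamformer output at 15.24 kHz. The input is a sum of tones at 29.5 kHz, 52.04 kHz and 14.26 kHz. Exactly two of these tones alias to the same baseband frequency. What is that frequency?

fs/2 = 7.62 kHz.
29.5 kHz mod fs = 14.26 kHz.
14.26 kHz > fs/2 = 7.62 kHz, folds to fs − 14.26 kHz = 0.98 kHz.
52.04 kHz mod fs = 6.32 kHz.
6.32 kHz ≤ fs/2 = 7.62 kHz, appears at 6.32 kHz.
14.26 kHz > fs/2 = 7.62 kHz, folds to fs − 14.26 kHz = 0.98 kHz.
14.26 kHz and 29.5 kHz both map to 0.98 kHz.

0.98 kHz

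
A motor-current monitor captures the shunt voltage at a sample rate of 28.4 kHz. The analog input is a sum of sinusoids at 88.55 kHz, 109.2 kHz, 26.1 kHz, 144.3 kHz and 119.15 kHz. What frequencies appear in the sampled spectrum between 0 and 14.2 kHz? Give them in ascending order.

2.3 kHz, 3.35 kHz, 4.4 kHz, 5.55 kHz

fs/2 = 14.2 kHz.
88.55 kHz mod fs = 3.35 kHz.
3.35 kHz ≤ fs/2 = 14.2 kHz, appears at 3.35 kHz.
109.2 kHz mod fs = 24 kHz.
24 kHz > fs/2 = 14.2 kHz, folds to fs − 24 kHz = 4.4 kHz.
26.1 kHz > fs/2 = 14.2 kHz, folds to fs − 26.1 kHz = 2.3 kHz.
144.3 kHz mod fs = 2.3 kHz.
2.3 kHz ≤ fs/2 = 14.2 kHz, appears at 2.3 kHz.
119.15 kHz mod fs = 5.55 kHz.
5.55 kHz ≤ fs/2 = 14.2 kHz, appears at 5.55 kHz.
Distinct values: {2.3 kHz, 3.35 kHz, 4.4 kHz, 5.55 kHz}.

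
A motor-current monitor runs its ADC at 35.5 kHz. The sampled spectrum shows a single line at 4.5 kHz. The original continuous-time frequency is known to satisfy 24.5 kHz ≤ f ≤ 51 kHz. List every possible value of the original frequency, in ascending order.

31 kHz, 40 kHz

Frequencies that alias to 4.5 kHz are k·fs ± 4.5 kHz for integer k ≥ 0.
k=0: 4.5 kHz.
k=1: 31 kHz, 40 kHz.
k=2: 66.5 kHz, 75.5 kHz.
Within [24.5 kHz, 51 kHz]: 31 kHz, 40 kHz.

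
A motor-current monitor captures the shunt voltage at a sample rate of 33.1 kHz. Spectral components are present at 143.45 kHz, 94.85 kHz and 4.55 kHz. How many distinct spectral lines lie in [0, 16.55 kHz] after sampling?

fs/2 = 16.55 kHz.
143.45 kHz mod fs = 11.05 kHz.
11.05 kHz ≤ fs/2 = 16.55 kHz, appears at 11.05 kHz.
94.85 kHz mod fs = 28.65 kHz.
28.65 kHz > fs/2 = 16.55 kHz, folds to fs − 28.65 kHz = 4.45 kHz.
4.55 kHz ≤ fs/2 = 16.55 kHz, passes unchanged.
Distinct values: {4.45 kHz, 4.55 kHz, 11.05 kHz} → 3.

3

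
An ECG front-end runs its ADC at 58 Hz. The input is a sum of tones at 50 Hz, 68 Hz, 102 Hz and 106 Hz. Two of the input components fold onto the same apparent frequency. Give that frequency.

fs/2 = 29 Hz.
50 Hz > fs/2 = 29 Hz, folds to fs − 50 Hz = 8 Hz.
68 Hz mod fs = 10 Hz.
10 Hz ≤ fs/2 = 29 Hz, appears at 10 Hz.
102 Hz mod fs = 44 Hz.
44 Hz > fs/2 = 29 Hz, folds to fs − 44 Hz = 14 Hz.
106 Hz mod fs = 48 Hz.
48 Hz > fs/2 = 29 Hz, folds to fs − 48 Hz = 10 Hz.
68 Hz and 106 Hz both map to 10 Hz.

10 Hz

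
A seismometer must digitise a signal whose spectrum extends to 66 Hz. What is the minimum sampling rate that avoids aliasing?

Nyquist rate = 2 × 66 Hz = 132 Hz.

132 Hz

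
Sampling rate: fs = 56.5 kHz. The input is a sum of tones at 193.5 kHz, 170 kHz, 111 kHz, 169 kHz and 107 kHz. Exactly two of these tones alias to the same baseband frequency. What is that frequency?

fs/2 = 28.25 kHz.
193.5 kHz mod fs = 24 kHz.
24 kHz ≤ fs/2 = 28.25 kHz, appears at 24 kHz.
170 kHz mod fs = 0.5 kHz.
0.5 kHz ≤ fs/2 = 28.25 kHz, appears at 0.5 kHz.
111 kHz mod fs = 54.5 kHz.
54.5 kHz > fs/2 = 28.25 kHz, folds to fs − 54.5 kHz = 2 kHz.
169 kHz mod fs = 56 kHz.
56 kHz > fs/2 = 28.25 kHz, folds to fs − 56 kHz = 0.5 kHz.
107 kHz mod fs = 50.5 kHz.
50.5 kHz > fs/2 = 28.25 kHz, folds to fs − 50.5 kHz = 6 kHz.
169 kHz and 170 kHz both map to 0.5 kHz.

0.5 kHz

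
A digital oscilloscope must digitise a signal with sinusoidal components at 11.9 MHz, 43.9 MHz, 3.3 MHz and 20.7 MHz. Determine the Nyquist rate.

87.8 MHz

Highest-frequency component: 43.9 MHz.
Nyquist rate = 2 × 43.9 MHz = 87.8 MHz.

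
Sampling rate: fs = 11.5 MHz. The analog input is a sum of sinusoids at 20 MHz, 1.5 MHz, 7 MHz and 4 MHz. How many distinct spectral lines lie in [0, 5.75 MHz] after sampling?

4

fs/2 = 5.75 MHz.
20 MHz mod fs = 8.5 MHz.
8.5 MHz > fs/2 = 5.75 MHz, folds to fs − 8.5 MHz = 3 MHz.
1.5 MHz ≤ fs/2 = 5.75 MHz, passes unchanged.
7 MHz > fs/2 = 5.75 MHz, folds to fs − 7 MHz = 4.5 MHz.
4 MHz ≤ fs/2 = 5.75 MHz, passes unchanged.
Distinct values: {1.5 MHz, 3 MHz, 4 MHz, 4.5 MHz} → 4.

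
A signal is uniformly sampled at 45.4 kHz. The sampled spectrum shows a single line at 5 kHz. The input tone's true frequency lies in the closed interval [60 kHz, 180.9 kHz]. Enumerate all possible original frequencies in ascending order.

85.8 kHz, 95.8 kHz, 131.2 kHz, 141.2 kHz, 176.6 kHz

Frequencies that alias to 5 kHz are k·fs ± 5 kHz for integer k ≥ 0.
k=0: 5 kHz.
k=1: 40.4 kHz, 50.4 kHz.
k=2: 85.8 kHz, 95.8 kHz.
k=3: 131.2 kHz, 141.2 kHz.
k=4: 176.6 kHz, 186.6 kHz.
k=5: 222 kHz, 232 kHz.
Within [60 kHz, 180.9 kHz]: 85.8 kHz, 95.8 kHz, 131.2 kHz, 141.2 kHz, 176.6 kHz.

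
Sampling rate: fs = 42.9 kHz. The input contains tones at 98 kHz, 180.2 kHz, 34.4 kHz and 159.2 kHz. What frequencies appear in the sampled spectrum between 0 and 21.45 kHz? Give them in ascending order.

fs/2 = 21.45 kHz.
98 kHz mod fs = 12.2 kHz.
12.2 kHz ≤ fs/2 = 21.45 kHz, appears at 12.2 kHz.
180.2 kHz mod fs = 8.6 kHz.
8.6 kHz ≤ fs/2 = 21.45 kHz, appears at 8.6 kHz.
34.4 kHz > fs/2 = 21.45 kHz, folds to fs − 34.4 kHz = 8.5 kHz.
159.2 kHz mod fs = 30.5 kHz.
30.5 kHz > fs/2 = 21.45 kHz, folds to fs − 30.5 kHz = 12.4 kHz.
Distinct values: {8.5 kHz, 8.6 kHz, 12.2 kHz, 12.4 kHz}.

8.5 kHz, 8.6 kHz, 12.2 kHz, 12.4 kHz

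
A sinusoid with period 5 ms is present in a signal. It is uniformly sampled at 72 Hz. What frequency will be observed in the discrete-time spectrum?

16 Hz

T = 5 ms → f = 1/T = 200 Hz.
200 Hz mod fs = 56 Hz.
56 Hz > fs/2 = 36 Hz, folds to fs − 56 Hz = 16 Hz.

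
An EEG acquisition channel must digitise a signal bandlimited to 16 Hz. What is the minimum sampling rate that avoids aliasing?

32 Hz

Nyquist rate = 2 × 16 Hz = 32 Hz.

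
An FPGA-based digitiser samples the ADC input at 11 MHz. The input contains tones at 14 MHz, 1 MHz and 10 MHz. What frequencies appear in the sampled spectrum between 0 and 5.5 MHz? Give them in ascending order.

fs/2 = 5.5 MHz.
14 MHz mod fs = 3 MHz.
3 MHz ≤ fs/2 = 5.5 MHz, appears at 3 MHz.
1 MHz ≤ fs/2 = 5.5 MHz, passes unchanged.
10 MHz > fs/2 = 5.5 MHz, folds to fs − 10 MHz = 1 MHz.
Distinct values: {1 MHz, 3 MHz}.

1 MHz, 3 MHz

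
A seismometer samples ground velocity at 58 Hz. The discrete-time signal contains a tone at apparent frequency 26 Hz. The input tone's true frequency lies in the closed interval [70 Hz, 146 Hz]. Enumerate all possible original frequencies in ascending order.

Frequencies that alias to 26 Hz are k·fs ± 26 Hz for integer k ≥ 0.
k=0: 26 Hz.
k=1: 32 Hz, 84 Hz.
k=2: 90 Hz, 142 Hz.
k=3: 148 Hz, 200 Hz.
Within [70 Hz, 146 Hz]: 84 Hz, 90 Hz, 142 Hz.

84 Hz, 90 Hz, 142 Hz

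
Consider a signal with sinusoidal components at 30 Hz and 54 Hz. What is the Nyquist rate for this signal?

108 Hz

Highest-frequency component: 54 Hz.
Nyquist rate = 2 × 54 Hz = 108 Hz.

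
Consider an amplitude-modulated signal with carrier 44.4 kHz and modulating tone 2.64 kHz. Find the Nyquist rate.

AM sidebands sit at fc ± fm = 41.76 kHz and 47.04 kHz.
Highest-frequency component: 47.04 kHz.
Nyquist rate = 2 × 47.04 kHz = 94.08 kHz.

94.08 kHz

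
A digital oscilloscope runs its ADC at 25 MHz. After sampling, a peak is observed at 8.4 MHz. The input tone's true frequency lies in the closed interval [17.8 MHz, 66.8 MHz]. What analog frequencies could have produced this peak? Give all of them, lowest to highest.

Frequencies that alias to 8.4 MHz are k·fs ± 8.4 MHz for integer k ≥ 0.
k=0: 8.4 MHz.
k=1: 16.6 MHz, 33.4 MHz.
k=2: 41.6 MHz, 58.4 MHz.
k=3: 66.6 MHz, 83.4 MHz.
k=4: 91.6 MHz, 108.4 MHz.
Within [17.8 MHz, 66.8 MHz]: 33.4 MHz, 41.6 MHz, 58.4 MHz, 66.6 MHz.

33.4 MHz, 41.6 MHz, 58.4 MHz, 66.6 MHz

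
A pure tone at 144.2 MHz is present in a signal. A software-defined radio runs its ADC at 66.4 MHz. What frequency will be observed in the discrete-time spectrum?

11.4 MHz

144.2 MHz mod fs = 11.4 MHz.
11.4 MHz ≤ fs/2 = 33.2 MHz, appears at 11.4 MHz.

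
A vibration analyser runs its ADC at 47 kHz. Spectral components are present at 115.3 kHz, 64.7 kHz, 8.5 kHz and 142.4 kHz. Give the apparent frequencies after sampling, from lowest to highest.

fs/2 = 23.5 kHz.
115.3 kHz mod fs = 21.3 kHz.
21.3 kHz ≤ fs/2 = 23.5 kHz, appears at 21.3 kHz.
64.7 kHz mod fs = 17.7 kHz.
17.7 kHz ≤ fs/2 = 23.5 kHz, appears at 17.7 kHz.
8.5 kHz ≤ fs/2 = 23.5 kHz, passes unchanged.
142.4 kHz mod fs = 1.4 kHz.
1.4 kHz ≤ fs/2 = 23.5 kHz, appears at 1.4 kHz.
Distinct values: {1.4 kHz, 8.5 kHz, 17.7 kHz, 21.3 kHz}.

1.4 kHz, 8.5 kHz, 17.7 kHz, 21.3 kHz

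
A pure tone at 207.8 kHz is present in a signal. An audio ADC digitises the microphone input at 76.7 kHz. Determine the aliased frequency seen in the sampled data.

22.3 kHz

207.8 kHz mod fs = 54.4 kHz.
54.4 kHz > fs/2 = 38.35 kHz, folds to fs − 54.4 kHz = 22.3 kHz.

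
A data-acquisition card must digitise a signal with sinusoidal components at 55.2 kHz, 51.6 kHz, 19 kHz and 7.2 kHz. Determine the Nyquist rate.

110.4 kHz

Highest-frequency component: 55.2 kHz.
Nyquist rate = 2 × 55.2 kHz = 110.4 kHz.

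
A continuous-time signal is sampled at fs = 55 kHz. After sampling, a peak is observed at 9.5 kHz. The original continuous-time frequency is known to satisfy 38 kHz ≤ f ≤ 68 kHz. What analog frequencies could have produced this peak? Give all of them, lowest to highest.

Frequencies that alias to 9.5 kHz are k·fs ± 9.5 kHz for integer k ≥ 0.
k=0: 9.5 kHz.
k=1: 45.5 kHz, 64.5 kHz.
k=2: 100.5 kHz, 119.5 kHz.
Within [38 kHz, 68 kHz]: 45.5 kHz, 64.5 kHz.

45.5 kHz, 64.5 kHz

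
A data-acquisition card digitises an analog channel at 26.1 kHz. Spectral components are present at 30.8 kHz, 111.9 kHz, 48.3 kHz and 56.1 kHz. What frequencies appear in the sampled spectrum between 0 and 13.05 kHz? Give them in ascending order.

3.9 kHz, 4.7 kHz, 7.5 kHz

fs/2 = 13.05 kHz.
30.8 kHz mod fs = 4.7 kHz.
4.7 kHz ≤ fs/2 = 13.05 kHz, appears at 4.7 kHz.
111.9 kHz mod fs = 7.5 kHz.
7.5 kHz ≤ fs/2 = 13.05 kHz, appears at 7.5 kHz.
48.3 kHz mod fs = 22.2 kHz.
22.2 kHz > fs/2 = 13.05 kHz, folds to fs − 22.2 kHz = 3.9 kHz.
56.1 kHz mod fs = 3.9 kHz.
3.9 kHz ≤ fs/2 = 13.05 kHz, appears at 3.9 kHz.
Distinct values: {3.9 kHz, 4.7 kHz, 7.5 kHz}.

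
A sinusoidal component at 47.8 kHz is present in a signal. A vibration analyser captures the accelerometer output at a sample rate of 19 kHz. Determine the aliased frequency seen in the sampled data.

47.8 kHz mod fs = 9.8 kHz.
9.8 kHz > fs/2 = 9.5 kHz, folds to fs − 9.8 kHz = 9.2 kHz.

9.2 kHz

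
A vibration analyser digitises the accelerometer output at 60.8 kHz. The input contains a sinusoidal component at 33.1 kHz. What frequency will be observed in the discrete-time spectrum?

27.7 kHz

33.1 kHz > fs/2 = 30.4 kHz, folds to fs − 33.1 kHz = 27.7 kHz.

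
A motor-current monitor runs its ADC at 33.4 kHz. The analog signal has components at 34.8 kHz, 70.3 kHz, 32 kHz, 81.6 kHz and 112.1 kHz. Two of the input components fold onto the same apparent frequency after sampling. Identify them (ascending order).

32 kHz, 34.8 kHz

fs/2 = 16.7 kHz.
34.8 kHz mod fs = 1.4 kHz.
1.4 kHz ≤ fs/2 = 16.7 kHz, appears at 1.4 kHz.
70.3 kHz mod fs = 3.5 kHz.
3.5 kHz ≤ fs/2 = 16.7 kHz, appears at 3.5 kHz.
32 kHz > fs/2 = 16.7 kHz, folds to fs − 32 kHz = 1.4 kHz.
81.6 kHz mod fs = 14.8 kHz.
14.8 kHz ≤ fs/2 = 16.7 kHz, appears at 14.8 kHz.
112.1 kHz mod fs = 11.9 kHz.
11.9 kHz ≤ fs/2 = 16.7 kHz, appears at 11.9 kHz.
32 kHz and 34.8 kHz both map to 1.4 kHz.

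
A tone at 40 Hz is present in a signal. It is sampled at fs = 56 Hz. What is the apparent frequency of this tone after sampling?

16 Hz

40 Hz > fs/2 = 28 Hz, folds to fs − 40 Hz = 16 Hz.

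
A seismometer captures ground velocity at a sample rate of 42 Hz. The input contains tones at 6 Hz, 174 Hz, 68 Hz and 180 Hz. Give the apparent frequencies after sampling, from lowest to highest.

fs/2 = 21 Hz.
6 Hz ≤ fs/2 = 21 Hz, passes unchanged.
174 Hz mod fs = 6 Hz.
6 Hz ≤ fs/2 = 21 Hz, appears at 6 Hz.
68 Hz mod fs = 26 Hz.
26 Hz > fs/2 = 21 Hz, folds to fs − 26 Hz = 16 Hz.
180 Hz mod fs = 12 Hz.
12 Hz ≤ fs/2 = 21 Hz, appears at 12 Hz.
Distinct values: {6 Hz, 12 Hz, 16 Hz}.

6 Hz, 12 Hz, 16 Hz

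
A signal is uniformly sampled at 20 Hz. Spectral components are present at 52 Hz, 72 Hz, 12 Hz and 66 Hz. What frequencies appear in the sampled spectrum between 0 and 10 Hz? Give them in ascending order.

6 Hz, 8 Hz

fs/2 = 10 Hz.
52 Hz mod fs = 12 Hz.
12 Hz > fs/2 = 10 Hz, folds to fs − 12 Hz = 8 Hz.
72 Hz mod fs = 12 Hz.
12 Hz > fs/2 = 10 Hz, folds to fs − 12 Hz = 8 Hz.
12 Hz > fs/2 = 10 Hz, folds to fs − 12 Hz = 8 Hz.
66 Hz mod fs = 6 Hz.
6 Hz ≤ fs/2 = 10 Hz, appears at 6 Hz.
Distinct values: {6 Hz, 8 Hz}.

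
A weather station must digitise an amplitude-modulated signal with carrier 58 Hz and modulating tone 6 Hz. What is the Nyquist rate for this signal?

AM sidebands sit at fc ± fm = 52 Hz and 64 Hz.
Highest-frequency component: 64 Hz.
Nyquist rate = 2 × 64 Hz = 128 Hz.

128 Hz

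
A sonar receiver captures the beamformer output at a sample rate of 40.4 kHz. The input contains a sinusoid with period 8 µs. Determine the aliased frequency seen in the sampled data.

3.8 kHz

T = 8 µs → f = 1/T = 125 kHz.
125 kHz mod fs = 3.8 kHz.
3.8 kHz ≤ fs/2 = 20.2 kHz, appears at 3.8 kHz.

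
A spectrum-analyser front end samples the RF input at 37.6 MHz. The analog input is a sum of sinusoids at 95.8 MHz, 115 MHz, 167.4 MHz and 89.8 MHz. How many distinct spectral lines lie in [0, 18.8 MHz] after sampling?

fs/2 = 18.8 MHz.
95.8 MHz mod fs = 20.6 MHz.
20.6 MHz > fs/2 = 18.8 MHz, folds to fs − 20.6 MHz = 17 MHz.
115 MHz mod fs = 2.2 MHz.
2.2 MHz ≤ fs/2 = 18.8 MHz, appears at 2.2 MHz.
167.4 MHz mod fs = 17 MHz.
17 MHz ≤ fs/2 = 18.8 MHz, appears at 17 MHz.
89.8 MHz mod fs = 14.6 MHz.
14.6 MHz ≤ fs/2 = 18.8 MHz, appears at 14.6 MHz.
Distinct values: {2.2 MHz, 14.6 MHz, 17 MHz} → 3.

3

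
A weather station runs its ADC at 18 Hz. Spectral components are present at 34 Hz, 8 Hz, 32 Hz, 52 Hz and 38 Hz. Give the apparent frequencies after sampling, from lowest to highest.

2 Hz, 4 Hz, 8 Hz

fs/2 = 9 Hz.
34 Hz mod fs = 16 Hz.
16 Hz > fs/2 = 9 Hz, folds to fs − 16 Hz = 2 Hz.
8 Hz ≤ fs/2 = 9 Hz, passes unchanged.
32 Hz mod fs = 14 Hz.
14 Hz > fs/2 = 9 Hz, folds to fs − 14 Hz = 4 Hz.
52 Hz mod fs = 16 Hz.
16 Hz > fs/2 = 9 Hz, folds to fs − 16 Hz = 2 Hz.
38 Hz mod fs = 2 Hz.
2 Hz ≤ fs/2 = 9 Hz, appears at 2 Hz.
Distinct values: {2 Hz, 4 Hz, 8 Hz}.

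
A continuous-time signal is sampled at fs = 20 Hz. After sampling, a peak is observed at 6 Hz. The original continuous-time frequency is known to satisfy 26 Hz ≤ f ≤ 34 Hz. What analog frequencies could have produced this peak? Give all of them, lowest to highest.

26 Hz, 34 Hz

Frequencies that alias to 6 Hz are k·fs ± 6 Hz for integer k ≥ 0.
k=0: 6 Hz.
k=1: 14 Hz, 26 Hz.
k=2: 34 Hz, 46 Hz.
k=3: 54 Hz, 66 Hz.
Within [26 Hz, 34 Hz]: 26 Hz, 34 Hz.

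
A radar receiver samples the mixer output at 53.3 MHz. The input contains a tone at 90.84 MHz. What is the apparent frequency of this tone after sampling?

90.84 MHz mod fs = 37.54 MHz.
37.54 MHz > fs/2 = 26.65 MHz, folds to fs − 37.54 MHz = 15.76 MHz.

15.76 MHz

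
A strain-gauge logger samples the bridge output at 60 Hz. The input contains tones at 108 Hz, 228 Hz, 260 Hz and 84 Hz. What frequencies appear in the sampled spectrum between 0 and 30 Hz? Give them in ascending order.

fs/2 = 30 Hz.
108 Hz mod fs = 48 Hz.
48 Hz > fs/2 = 30 Hz, folds to fs − 48 Hz = 12 Hz.
228 Hz mod fs = 48 Hz.
48 Hz > fs/2 = 30 Hz, folds to fs − 48 Hz = 12 Hz.
260 Hz mod fs = 20 Hz.
20 Hz ≤ fs/2 = 30 Hz, appears at 20 Hz.
84 Hz mod fs = 24 Hz.
24 Hz ≤ fs/2 = 30 Hz, appears at 24 Hz.
Distinct values: {12 Hz, 20 Hz, 24 Hz}.

12 Hz, 20 Hz, 24 Hz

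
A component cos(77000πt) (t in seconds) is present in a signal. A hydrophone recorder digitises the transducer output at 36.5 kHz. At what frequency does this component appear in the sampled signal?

2 kHz

ω = 77000π rad/s → f = ω/(2π) = 38500 Hz = 38.5 kHz.
38.5 kHz mod fs = 2 kHz.
2 kHz ≤ fs/2 = 18.25 kHz, appears at 2 kHz.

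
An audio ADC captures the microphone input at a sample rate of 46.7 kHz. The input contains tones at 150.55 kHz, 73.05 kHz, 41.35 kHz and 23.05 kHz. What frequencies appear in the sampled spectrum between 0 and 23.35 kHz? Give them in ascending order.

fs/2 = 23.35 kHz.
150.55 kHz mod fs = 10.45 kHz.
10.45 kHz ≤ fs/2 = 23.35 kHz, appears at 10.45 kHz.
73.05 kHz mod fs = 26.35 kHz.
26.35 kHz > fs/2 = 23.35 kHz, folds to fs − 26.35 kHz = 20.35 kHz.
41.35 kHz > fs/2 = 23.35 kHz, folds to fs − 41.35 kHz = 5.35 kHz.
23.05 kHz ≤ fs/2 = 23.35 kHz, passes unchanged.
Distinct values: {5.35 kHz, 10.45 kHz, 20.35 kHz, 23.05 kHz}.

5.35 kHz, 10.45 kHz, 20.35 kHz, 23.05 kHz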